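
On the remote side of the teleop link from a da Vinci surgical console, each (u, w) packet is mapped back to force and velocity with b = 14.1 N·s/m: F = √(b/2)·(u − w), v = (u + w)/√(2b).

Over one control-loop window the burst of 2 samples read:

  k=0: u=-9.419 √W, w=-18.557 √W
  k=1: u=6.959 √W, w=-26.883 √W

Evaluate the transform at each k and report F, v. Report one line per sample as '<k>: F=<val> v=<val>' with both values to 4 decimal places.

k=0: u−w=9.1380, u+w=-27.9760; √(b/2)=2.6552, √(2b)=5.3104; F=2.6552×9.138=24.2631, v=-27.9760/5.3104=-5.2682
k=1: u−w=33.8420, u+w=-19.9240; √(b/2)=2.6552, √(2b)=5.3104; F=2.6552×33.842=89.8567, v=-19.9240/5.3104=-3.7519

0: F=24.2631 v=-5.2682
1: F=89.8567 v=-3.7519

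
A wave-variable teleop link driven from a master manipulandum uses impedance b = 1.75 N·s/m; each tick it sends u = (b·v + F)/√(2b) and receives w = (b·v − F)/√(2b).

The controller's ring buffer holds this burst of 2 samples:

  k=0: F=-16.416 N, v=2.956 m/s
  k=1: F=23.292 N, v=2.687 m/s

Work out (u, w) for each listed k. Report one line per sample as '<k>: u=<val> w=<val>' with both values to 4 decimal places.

0: u=-6.0096 w=11.5398
1: u=14.9636 w=-9.9366

k=0: b·v=1.75×2.956=5.1730; √(2b)=1.8708; u=(5.1730+(-16.416))/1.8708=-6.0096, w=(5.1730−(-16.416))/1.8708=11.5398
k=1: b·v=1.75×2.687=4.7022; √(2b)=1.8708; u=(4.7022+23.292)/1.8708=14.9636, w=(4.7022−23.292)/1.8708=-9.9366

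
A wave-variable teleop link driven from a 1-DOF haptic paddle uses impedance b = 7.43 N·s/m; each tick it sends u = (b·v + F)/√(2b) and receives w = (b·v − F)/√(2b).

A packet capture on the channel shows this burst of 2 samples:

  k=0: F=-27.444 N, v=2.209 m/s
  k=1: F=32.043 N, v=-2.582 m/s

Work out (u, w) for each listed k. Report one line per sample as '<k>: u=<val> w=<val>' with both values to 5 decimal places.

k=0: b·v=7.43×2.209=16.41287; √(2b)=3.85487; u=(16.41287+(-27.444))/3.85487=-2.86161, w=(16.41287−(-27.444))/3.85487=11.37701
k=1: b·v=7.43×(-2.582)=-19.18426; √(2b)=3.85487; u=(-19.18426+32.043)/3.85487=3.33572, w=(-19.18426−32.043)/3.85487=-13.28898

0: u=-2.86161 w=11.37701
1: u=3.33572 w=-13.28898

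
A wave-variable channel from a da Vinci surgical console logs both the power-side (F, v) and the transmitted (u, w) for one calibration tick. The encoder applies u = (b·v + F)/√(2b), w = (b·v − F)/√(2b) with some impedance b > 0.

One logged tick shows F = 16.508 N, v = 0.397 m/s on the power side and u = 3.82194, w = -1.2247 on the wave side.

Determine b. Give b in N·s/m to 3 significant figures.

u + w = 2.59724;  u + w = √(2b)·v, so √(2b) = 2.59724/0.397 = 6.54217.
b = (√(2b))²/2 = 42.79994/2 = 21.39997.
(Check via u − w = 2F/√(2b): u − w = 5.04664, 2F/√(2b) = 5.04665.)

b = 21.4 N·s/m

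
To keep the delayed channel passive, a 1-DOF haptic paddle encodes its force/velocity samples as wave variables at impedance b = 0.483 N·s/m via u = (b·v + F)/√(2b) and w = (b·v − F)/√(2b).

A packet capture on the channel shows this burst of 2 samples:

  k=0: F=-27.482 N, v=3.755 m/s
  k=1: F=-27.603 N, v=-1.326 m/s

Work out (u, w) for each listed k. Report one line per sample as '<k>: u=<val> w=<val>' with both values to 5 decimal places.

k=0: b·v=0.483×3.755=1.81366; √(2b)=0.98285; u=(1.81366+(-27.482))/0.98285=-26.11615, w=(1.81366−(-27.482))/0.98285=29.80676
k=1: b·v=0.483×(-1.326)=-0.64046; √(2b)=0.98285; u=(-0.64046+(-27.603))/0.98285=-28.73620, w=(-0.64046−(-27.603))/0.98285=27.43293

0: u=-26.11615 w=29.80676
1: u=-28.73620 w=27.43293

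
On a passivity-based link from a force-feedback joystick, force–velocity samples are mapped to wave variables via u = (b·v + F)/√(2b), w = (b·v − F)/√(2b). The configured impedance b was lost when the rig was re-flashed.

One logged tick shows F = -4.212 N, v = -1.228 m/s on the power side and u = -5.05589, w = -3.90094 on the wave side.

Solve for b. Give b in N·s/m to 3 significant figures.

b = 26.6 N·s/m

u + w = -8.9568;  u + w = √(2b)·v, so √(2b) = -8.9568/(-1.228) = 7.2938.
b = (√(2b))²/2 = 53.2000/2 = 26.6000.
(Check via u − w = 2F/√(2b): u − w = -1.1549, 2F/√(2b) = -1.1549.)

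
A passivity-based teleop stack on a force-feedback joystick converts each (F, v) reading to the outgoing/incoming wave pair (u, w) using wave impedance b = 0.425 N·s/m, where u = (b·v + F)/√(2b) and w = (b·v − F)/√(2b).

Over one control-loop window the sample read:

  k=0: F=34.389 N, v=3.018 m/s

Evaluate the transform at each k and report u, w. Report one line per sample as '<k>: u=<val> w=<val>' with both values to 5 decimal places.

0: u=38.69134 w=-35.90888

k=0: b·v=0.425×3.018=1.28265; √(2b)=0.92195; u=(1.28265+34.389)/0.92195=38.69134, w=(1.28265−34.389)/0.92195=-35.90888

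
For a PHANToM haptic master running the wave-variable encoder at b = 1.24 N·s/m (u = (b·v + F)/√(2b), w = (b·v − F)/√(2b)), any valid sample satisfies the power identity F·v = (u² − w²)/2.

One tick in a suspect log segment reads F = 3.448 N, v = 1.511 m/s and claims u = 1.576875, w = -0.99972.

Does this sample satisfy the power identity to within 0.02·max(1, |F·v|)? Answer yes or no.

F·v = 3.448×1.511 = 5.209928 W.
(u² − w²)/2 = (2.486535 − 0.999440)/2 = 0.743547 W.
|Δ| = 4.466381;  2% of max(1, |F·v|) = 0.104199.

no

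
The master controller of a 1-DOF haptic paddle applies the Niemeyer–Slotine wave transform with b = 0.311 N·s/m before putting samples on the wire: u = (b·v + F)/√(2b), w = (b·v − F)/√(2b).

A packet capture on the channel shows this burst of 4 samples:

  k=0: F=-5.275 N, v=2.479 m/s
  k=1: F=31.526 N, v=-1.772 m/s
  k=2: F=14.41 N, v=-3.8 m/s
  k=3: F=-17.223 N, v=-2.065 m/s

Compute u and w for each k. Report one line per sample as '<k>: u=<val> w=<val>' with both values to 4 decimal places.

k=0: b·v=0.311×2.479=0.7710; √(2b)=0.7887; u=(0.7710+(-5.275))/0.7887=-5.7109, w=(0.7710−(-5.275))/0.7887=7.6660
k=1: b·v=0.311×(-1.772)=-0.5511; √(2b)=0.7887; u=(-0.5511+31.526)/0.7887=39.2749, w=(-0.5511−31.526)/0.7887=-40.6724
k=2: b·v=0.311×(-3.8)=-1.1818; √(2b)=0.7887; u=(-1.1818+14.41)/0.7887=16.7728, w=(-1.1818−14.41)/0.7887=-19.7697
k=3: b·v=0.311×(-2.065)=-0.6422; √(2b)=0.7887; u=(-0.6422+(-17.223))/0.7887=-22.6523, w=(-0.6422−(-17.223))/0.7887=21.0237

0: u=-5.7109 w=7.6660
1: u=39.2749 w=-40.6724
2: u=16.7728 w=-19.7697
3: u=-22.6523 w=21.0237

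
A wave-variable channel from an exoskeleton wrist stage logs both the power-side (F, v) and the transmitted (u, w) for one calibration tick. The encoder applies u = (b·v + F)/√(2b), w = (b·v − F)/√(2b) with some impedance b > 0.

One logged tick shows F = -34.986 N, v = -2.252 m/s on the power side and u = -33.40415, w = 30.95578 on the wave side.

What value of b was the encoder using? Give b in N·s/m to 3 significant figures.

b = 0.591 N·s/m

u + w = -2.4484;  u + w = √(2b)·v, so √(2b) = -2.4484/(-2.252) = 1.0872.
b = (√(2b))²/2 = 1.1820/2 = 0.5910.
(Check via u − w = 2F/√(2b): u − w = -64.3599, 2F/√(2b) = -64.3599.)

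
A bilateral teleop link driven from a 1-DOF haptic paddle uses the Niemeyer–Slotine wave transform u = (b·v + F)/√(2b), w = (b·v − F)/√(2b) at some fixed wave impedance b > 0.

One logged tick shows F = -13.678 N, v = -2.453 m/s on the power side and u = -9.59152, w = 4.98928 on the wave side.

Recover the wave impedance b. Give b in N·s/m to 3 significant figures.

u + w = -4.60224;  u + w = √(2b)·v, so √(2b) = -4.60224/(-2.453) = 1.87617.
b = (√(2b))²/2 = 3.52001/2 = 1.76000.
(Check via u − w = 2F/√(2b): u − w = -14.58080, 2F/√(2b) = -14.58078.)

b = 1.76 N·s/m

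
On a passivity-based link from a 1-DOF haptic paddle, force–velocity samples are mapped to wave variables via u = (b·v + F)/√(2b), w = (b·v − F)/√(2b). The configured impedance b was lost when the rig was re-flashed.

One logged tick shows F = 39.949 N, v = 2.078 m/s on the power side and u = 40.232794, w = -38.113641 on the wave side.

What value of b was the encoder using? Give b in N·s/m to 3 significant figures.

b = 0.52 N·s/m

u + w = 2.119153;  u + w = √(2b)·v, so √(2b) = 2.119153/2.078 = 1.019804.
b = (√(2b))²/2 = 1.040000/2 = 0.520000.
(Check via u − w = 2F/√(2b): u − w = 78.346435, 2F/√(2b) = 78.346417.)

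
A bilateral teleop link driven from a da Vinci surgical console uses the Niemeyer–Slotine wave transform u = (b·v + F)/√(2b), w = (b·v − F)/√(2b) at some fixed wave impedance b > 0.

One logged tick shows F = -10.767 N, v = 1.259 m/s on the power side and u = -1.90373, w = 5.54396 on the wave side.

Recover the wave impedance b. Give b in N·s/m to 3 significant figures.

u + w = 3.64023;  u + w = √(2b)·v, so √(2b) = 3.64023/1.259 = 2.89137.
b = (√(2b))²/2 = 8.36000/2 = 4.18000.
(Check via u − w = 2F/√(2b): u − w = -7.44769, 2F/√(2b) = -7.44769.)

b = 4.18 N·s/m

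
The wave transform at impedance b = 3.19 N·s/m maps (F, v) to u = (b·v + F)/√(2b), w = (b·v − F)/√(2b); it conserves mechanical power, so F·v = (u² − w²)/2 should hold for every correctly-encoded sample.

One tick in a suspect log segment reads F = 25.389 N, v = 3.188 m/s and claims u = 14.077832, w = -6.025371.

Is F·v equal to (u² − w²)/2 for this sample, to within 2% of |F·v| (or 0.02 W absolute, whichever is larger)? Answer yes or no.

F·v = 25.389×3.188 = 80.940132 W.
(u² − w²)/2 = (198.185354 − 36.305096)/2 = 80.940129 W.
|Δ| = 0.000003;  2% of max(1, |F·v|) = 1.618803.

yes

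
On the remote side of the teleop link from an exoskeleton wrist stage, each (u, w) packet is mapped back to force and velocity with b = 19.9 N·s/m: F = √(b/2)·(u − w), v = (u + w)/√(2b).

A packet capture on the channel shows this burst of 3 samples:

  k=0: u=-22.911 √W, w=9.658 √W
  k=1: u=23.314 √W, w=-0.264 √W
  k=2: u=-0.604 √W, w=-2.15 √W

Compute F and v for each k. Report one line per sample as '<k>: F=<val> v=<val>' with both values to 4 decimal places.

0: F=-102.7344 v=-2.1007
1: F=74.3735 v=3.6537
2: F=4.8766 v=-0.4365

k=0: u−w=-32.5690, u+w=-13.2530; √(b/2)=3.1544, √(2b)=6.3087; F=3.1544×(-32.569)=-102.7344, v=-13.2530/6.3087=-2.1007
k=1: u−w=23.5780, u+w=23.0500; √(b/2)=3.1544, √(2b)=6.3087; F=3.1544×23.578=74.3735, v=23.0500/6.3087=3.6537
k=2: u−w=1.5460, u+w=-2.7540; √(b/2)=3.1544, √(2b)=6.3087; F=3.1544×1.546=4.8766, v=-2.7540/6.3087=-0.4365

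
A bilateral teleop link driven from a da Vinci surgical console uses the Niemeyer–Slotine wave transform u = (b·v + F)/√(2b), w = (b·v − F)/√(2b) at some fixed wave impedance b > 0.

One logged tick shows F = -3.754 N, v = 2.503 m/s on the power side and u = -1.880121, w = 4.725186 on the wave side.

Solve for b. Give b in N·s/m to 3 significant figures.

b = 0.646 N·s/m

u + w = 2.845065;  u + w = √(2b)·v, so √(2b) = 2.845065/2.503 = 1.136662.
b = (√(2b))²/2 = 1.292001/2 = 0.646000.
(Check via u − w = 2F/√(2b): u − w = -6.605307, 2F/√(2b) = -6.605306.)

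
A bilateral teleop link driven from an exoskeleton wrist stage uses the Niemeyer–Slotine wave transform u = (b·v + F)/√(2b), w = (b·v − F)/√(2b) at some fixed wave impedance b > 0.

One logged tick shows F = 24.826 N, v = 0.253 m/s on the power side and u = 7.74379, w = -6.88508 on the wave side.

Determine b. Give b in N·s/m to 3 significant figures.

b = 5.76 N·s/m

u + w = 0.8587;  u + w = √(2b)·v, so √(2b) = 0.8587/0.253 = 3.3941.
b = (√(2b))²/2 = 11.5200/2 = 5.7600.
(Check via u − w = 2F/√(2b): u − w = 14.6289, 2F/√(2b) = 14.6289.)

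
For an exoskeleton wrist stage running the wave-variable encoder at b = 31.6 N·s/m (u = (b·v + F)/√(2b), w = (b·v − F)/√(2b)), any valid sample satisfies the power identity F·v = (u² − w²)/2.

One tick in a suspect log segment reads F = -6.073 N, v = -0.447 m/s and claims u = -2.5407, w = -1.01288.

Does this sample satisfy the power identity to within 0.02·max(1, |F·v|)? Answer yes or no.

F·v = (-6.073)×(-0.447) = 2.71463 W.
(u² − w²)/2 = (6.45516 − 1.02593)/2 = 2.71462 W.
|Δ| = 0.00002;  2% of max(1, |F·v|) = 0.05429.

yes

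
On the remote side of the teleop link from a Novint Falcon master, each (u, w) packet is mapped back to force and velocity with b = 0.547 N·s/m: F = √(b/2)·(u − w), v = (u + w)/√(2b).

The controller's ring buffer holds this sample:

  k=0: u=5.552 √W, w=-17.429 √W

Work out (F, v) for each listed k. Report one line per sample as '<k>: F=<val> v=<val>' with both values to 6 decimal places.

0: F=12.018426 v=-11.355286

k=0: u−w=22.981000, u+w=-11.877000; √(b/2)=0.522972, √(2b)=1.045945; F=0.522972×22.981=12.018426, v=-11.877000/1.045945=-11.355286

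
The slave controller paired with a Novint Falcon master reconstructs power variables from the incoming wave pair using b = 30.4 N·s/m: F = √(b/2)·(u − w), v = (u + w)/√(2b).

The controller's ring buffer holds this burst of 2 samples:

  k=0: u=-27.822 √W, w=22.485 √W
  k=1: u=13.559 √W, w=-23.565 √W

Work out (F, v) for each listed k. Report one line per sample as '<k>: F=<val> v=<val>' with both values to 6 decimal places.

0: F=-196.132793 v=-0.684456
1: F=144.735997 v=-1.283242

k=0: u−w=-50.307000, u+w=-5.337000; √(b/2)=3.898718, √(2b)=7.797435; F=3.898718×(-50.307)=-196.132793, v=-5.337000/7.797435=-0.684456
k=1: u−w=37.124000, u+w=-10.006000; √(b/2)=3.898718, √(2b)=7.797435; F=3.898718×37.124=144.735997, v=-10.006000/7.797435=-1.283242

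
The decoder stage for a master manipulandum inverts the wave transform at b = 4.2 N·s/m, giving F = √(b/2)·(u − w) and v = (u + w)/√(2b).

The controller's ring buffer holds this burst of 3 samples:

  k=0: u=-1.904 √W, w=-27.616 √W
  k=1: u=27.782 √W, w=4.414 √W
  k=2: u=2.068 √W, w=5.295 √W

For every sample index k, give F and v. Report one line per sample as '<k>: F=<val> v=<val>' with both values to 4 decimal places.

0: F=37.2602 v=-10.1854
1: F=33.8634 v=11.1087
2: F=-4.6764 v=2.5405

k=0: u−w=25.7120, u+w=-29.5200; √(b/2)=1.4491, √(2b)=2.8983; F=1.4491×25.712=37.2602, v=-29.5200/2.8983=-10.1854
k=1: u−w=23.3680, u+w=32.1960; √(b/2)=1.4491, √(2b)=2.8983; F=1.4491×23.368=33.8634, v=32.1960/2.8983=11.1087
k=2: u−w=-3.2270, u+w=7.3630; √(b/2)=1.4491, √(2b)=2.8983; F=1.4491×(-3.227)=-4.6764, v=7.3630/2.8983=2.5405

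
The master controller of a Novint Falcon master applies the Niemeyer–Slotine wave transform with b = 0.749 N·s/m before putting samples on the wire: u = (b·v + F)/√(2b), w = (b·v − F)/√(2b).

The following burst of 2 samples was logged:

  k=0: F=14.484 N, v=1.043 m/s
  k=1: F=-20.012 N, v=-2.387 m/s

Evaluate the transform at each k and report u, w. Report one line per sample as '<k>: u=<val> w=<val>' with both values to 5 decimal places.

k=0: b·v=0.749×1.043=0.78121; √(2b)=1.22393; u=(0.78121+14.484)/1.22393=12.47231, w=(0.78121−14.484)/1.22393=-11.19575
k=1: b·v=0.749×(-2.387)=-1.78786; √(2b)=1.22393; u=(-1.78786+(-20.012))/1.22393=-17.81139, w=(-1.78786−(-20.012))/1.22393=14.88988

0: u=12.47231 w=-11.19575
1: u=-17.81139 w=14.88988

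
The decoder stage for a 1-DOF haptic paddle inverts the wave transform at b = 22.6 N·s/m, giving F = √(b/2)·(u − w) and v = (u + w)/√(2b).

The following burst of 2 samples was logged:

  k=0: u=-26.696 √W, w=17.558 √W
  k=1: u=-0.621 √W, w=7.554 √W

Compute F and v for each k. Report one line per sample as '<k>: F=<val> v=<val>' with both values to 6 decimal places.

k=0: u−w=-44.254000, u+w=-9.138000; √(b/2)=3.361547, √(2b)=6.723095; F=3.361547×(-44.254)=-148.761913, v=-9.138000/6.723095=-1.359196
k=1: u−w=-8.175000, u+w=6.933000; √(b/2)=3.361547, √(2b)=6.723095; F=3.361547×(-8.175)=-27.480649, v=6.933000/6.723095=1.031222

0: F=-148.761913 v=-1.359196
1: F=-27.480649 v=1.031222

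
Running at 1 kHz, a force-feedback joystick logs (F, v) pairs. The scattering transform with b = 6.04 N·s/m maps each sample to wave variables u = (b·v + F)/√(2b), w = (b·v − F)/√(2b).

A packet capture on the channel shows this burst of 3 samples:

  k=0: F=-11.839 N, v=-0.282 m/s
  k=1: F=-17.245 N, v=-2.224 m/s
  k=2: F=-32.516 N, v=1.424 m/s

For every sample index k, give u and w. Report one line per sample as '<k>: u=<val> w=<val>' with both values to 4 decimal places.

0: u=-3.8964 w=2.9162
1: u=-8.8266 w=1.0968
2: u=-6.8808 w=11.8301

k=0: b·v=6.04×(-0.282)=-1.7033; √(2b)=3.4756; u=(-1.7033+(-11.839))/3.4756=-3.8964, w=(-1.7033−(-11.839))/3.4756=2.9162
k=1: b·v=6.04×(-2.224)=-13.4330; √(2b)=3.4756; u=(-13.4330+(-17.245))/3.4756=-8.8266, w=(-13.4330−(-17.245))/3.4756=1.0968
k=2: b·v=6.04×1.424=8.6010; √(2b)=3.4756; u=(8.6010+(-32.516))/3.4756=-6.8808, w=(8.6010−(-32.516))/3.4756=11.8301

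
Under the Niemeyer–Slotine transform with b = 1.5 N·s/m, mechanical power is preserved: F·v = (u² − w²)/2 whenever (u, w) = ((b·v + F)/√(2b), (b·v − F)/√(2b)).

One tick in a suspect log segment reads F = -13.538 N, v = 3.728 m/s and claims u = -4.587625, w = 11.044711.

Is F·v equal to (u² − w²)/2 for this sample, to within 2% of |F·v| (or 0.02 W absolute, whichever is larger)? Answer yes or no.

yes

F·v = (-13.538)×3.728 = -50.469664 W.
(u² − w²)/2 = (21.046303 − 121.985641)/2 = -50.469669 W.
|Δ| = 0.000005;  2% of max(1, |F·v|) = 1.009393.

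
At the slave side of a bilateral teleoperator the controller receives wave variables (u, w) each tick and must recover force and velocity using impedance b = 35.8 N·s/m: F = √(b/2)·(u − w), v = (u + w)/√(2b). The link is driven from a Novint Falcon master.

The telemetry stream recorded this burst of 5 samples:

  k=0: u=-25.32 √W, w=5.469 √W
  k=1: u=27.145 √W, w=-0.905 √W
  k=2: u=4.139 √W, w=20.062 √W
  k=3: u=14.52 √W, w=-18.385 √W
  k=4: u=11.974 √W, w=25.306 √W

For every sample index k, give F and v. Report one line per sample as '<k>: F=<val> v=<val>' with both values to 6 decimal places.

k=0: u−w=-30.789000, u+w=-19.851000; √(b/2)=4.230839, √(2b)=8.461678; F=4.230839×(-30.789)=-130.263307, v=-19.851000/8.461678=-2.345988
k=1: u−w=28.050000, u+w=26.240000; √(b/2)=4.230839, √(2b)=8.461678; F=4.230839×28.05=118.675038, v=26.240000/8.461678=3.101040
k=2: u−w=-15.923000, u+w=24.201000; √(b/2)=4.230839, √(2b)=8.461678; F=4.230839×(-15.923)=-67.367652, v=24.201000/8.461678=2.860071
k=3: u−w=32.905000, u+w=-3.865000; √(b/2)=4.230839, √(2b)=8.461678; F=4.230839×32.905=139.215763, v=-3.865000/8.461678=-0.456765
k=4: u−w=-13.332000, u+w=37.280000; √(b/2)=4.230839, √(2b)=8.461678; F=4.230839×(-13.332)=-56.405548, v=37.280000/8.461678=4.405745

0: F=-130.263307 v=-2.345988
1: F=118.675038 v=3.101040
2: F=-67.367652 v=2.860071
3: F=139.215763 v=-0.456765
4: F=-56.405548 v=4.405745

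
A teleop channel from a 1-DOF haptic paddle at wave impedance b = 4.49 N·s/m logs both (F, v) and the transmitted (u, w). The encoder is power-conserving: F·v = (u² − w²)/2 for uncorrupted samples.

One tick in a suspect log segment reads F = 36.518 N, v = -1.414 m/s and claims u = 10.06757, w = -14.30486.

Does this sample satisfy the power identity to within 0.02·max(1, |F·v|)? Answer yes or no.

yes

F·v = 36.518×(-1.414) = -51.63645 W.
(u² − w²)/2 = (101.35597 − 204.62902)/2 = -51.63653 W.
|Δ| = 0.00007;  2% of max(1, |F·v|) = 1.03273.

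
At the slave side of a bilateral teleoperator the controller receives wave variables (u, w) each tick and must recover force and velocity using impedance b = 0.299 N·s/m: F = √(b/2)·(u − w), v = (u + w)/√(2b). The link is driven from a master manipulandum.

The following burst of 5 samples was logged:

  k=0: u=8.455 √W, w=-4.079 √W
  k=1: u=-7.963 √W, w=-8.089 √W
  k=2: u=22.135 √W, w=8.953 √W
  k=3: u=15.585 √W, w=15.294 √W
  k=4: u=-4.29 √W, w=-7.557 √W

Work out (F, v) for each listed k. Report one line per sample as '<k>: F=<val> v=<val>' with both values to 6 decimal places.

k=0: u−w=12.534000, u+w=4.376000; √(b/2)=0.386652, √(2b)=0.773305; F=0.386652×12.534=4.846300, v=4.376000/0.773305=5.658831
k=1: u−w=0.126000, u+w=-16.052000; √(b/2)=0.386652, √(2b)=0.773305; F=0.386652×0.126=0.048718, v=-16.052000/0.773305=-20.757668
k=2: u−w=13.182000, u+w=31.088000; √(b/2)=0.386652, √(2b)=0.773305; F=0.386652×13.182=5.096851, v=31.088000/0.773305=40.201494
k=3: u−w=0.291000, u+w=30.879000; √(b/2)=0.386652, √(2b)=0.773305; F=0.386652×0.291=0.112516, v=30.879000/0.773305=39.931225
k=4: u−w=3.267000, u+w=-11.847000; √(b/2)=0.386652, √(2b)=0.773305; F=0.386652×3.267=1.263193, v=-11.847000/0.773305=-15.319966

0: F=4.846300 v=5.658831
1: F=0.048718 v=-20.757668
2: F=5.096851 v=40.201494
3: F=0.112516 v=39.931225
4: F=1.263193 v=-15.319966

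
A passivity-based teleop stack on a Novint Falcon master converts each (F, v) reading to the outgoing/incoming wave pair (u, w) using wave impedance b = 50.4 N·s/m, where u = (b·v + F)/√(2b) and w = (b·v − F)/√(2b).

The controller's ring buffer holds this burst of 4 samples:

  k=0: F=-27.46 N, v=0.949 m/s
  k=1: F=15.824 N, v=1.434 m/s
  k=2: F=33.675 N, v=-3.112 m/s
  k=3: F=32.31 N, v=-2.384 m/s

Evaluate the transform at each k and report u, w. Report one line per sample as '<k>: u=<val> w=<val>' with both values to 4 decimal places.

k=0: b·v=50.4×0.949=47.8296; √(2b)=10.0399; u=(47.8296+(-27.46))/10.0399=2.0289, w=(47.8296−(-27.46))/10.0399=7.4990
k=1: b·v=50.4×1.434=72.2736; √(2b)=10.0399; u=(72.2736+15.824)/10.0399=8.7747, w=(72.2736−15.824)/10.0399=5.6225
k=2: b·v=50.4×(-3.112)=-156.8448; √(2b)=10.0399; u=(-156.8448+33.675)/10.0399=-12.2680, w=(-156.8448−33.675)/10.0399=-18.9762
k=3: b·v=50.4×(-2.384)=-120.1536; √(2b)=10.0399; u=(-120.1536+32.31)/10.0399=-8.7494, w=(-120.1536−32.31)/10.0399=-15.1857

0: u=2.0289 w=7.4990
1: u=8.7747 w=5.6225
2: u=-12.2680 w=-18.9762
3: u=-8.7494 w=-15.1857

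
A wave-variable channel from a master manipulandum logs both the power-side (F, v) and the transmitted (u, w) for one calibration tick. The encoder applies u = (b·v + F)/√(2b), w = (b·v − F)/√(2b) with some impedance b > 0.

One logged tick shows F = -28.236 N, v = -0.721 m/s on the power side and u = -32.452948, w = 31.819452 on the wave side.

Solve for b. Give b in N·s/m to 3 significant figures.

u + w = -0.633496;  u + w = √(2b)·v, so √(2b) = -0.633496/(-0.721) = 0.878635.
b = (√(2b))²/2 = 0.772000/2 = 0.386000.
(Check via u − w = 2F/√(2b): u − w = -64.272400, 2F/√(2b) = -64.272406.)

b = 0.386 N·s/m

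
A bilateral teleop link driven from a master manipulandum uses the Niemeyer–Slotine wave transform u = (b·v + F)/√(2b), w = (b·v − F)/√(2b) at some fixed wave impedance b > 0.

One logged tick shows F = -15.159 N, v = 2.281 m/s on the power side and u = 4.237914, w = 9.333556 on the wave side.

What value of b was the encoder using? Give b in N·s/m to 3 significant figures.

b = 17.7 N·s/m

u + w = 13.571470;  u + w = √(2b)·v, so √(2b) = 13.571470/2.281 = 5.949790.
b = (√(2b))²/2 = 35.399996/2 = 17.699998.
(Check via u − w = 2F/√(2b): u − w = -5.095642, 2F/√(2b) = -5.095642.)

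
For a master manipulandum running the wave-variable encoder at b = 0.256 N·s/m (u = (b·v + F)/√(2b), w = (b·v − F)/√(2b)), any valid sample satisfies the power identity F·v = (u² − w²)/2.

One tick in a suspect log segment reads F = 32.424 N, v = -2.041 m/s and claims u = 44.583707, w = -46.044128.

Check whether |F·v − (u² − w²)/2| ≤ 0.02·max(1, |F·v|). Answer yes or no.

F·v = 32.424×(-2.041) = -66.177384 W.
(u² − w²)/2 = (1987.706930 − 2120.061723)/2 = -66.177397 W.
|Δ| = 0.000013;  2% of max(1, |F·v|) = 1.323548.

yes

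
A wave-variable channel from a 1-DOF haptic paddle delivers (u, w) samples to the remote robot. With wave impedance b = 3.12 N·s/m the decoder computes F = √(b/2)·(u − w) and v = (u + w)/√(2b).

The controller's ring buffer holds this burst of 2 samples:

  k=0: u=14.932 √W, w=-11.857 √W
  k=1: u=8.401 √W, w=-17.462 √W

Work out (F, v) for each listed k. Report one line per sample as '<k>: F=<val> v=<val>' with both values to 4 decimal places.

0: F=33.4595 v=1.2310
1: F=32.3029 v=-3.6273

k=0: u−w=26.7890, u+w=3.0750; √(b/2)=1.2490, √(2b)=2.4980; F=1.2490×26.789=33.4595, v=3.0750/2.4980=1.2310
k=1: u−w=25.8630, u+w=-9.0610; √(b/2)=1.2490, √(2b)=2.4980; F=1.2490×25.863=32.3029, v=-9.0610/2.4980=-3.6273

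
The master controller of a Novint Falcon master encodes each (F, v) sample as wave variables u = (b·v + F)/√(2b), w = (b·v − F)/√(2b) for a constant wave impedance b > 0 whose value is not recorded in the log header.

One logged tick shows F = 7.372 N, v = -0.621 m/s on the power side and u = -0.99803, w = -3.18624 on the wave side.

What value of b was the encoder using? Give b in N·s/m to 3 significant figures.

u + w = -4.18427;  u + w = √(2b)·v, so √(2b) = -4.18427/(-0.621) = 6.73795.
b = (√(2b))²/2 = 45.40004/2 = 22.70002.
(Check via u − w = 2F/√(2b): u − w = 2.18821, 2F/√(2b) = 2.18820.)

b = 22.7 N·s/m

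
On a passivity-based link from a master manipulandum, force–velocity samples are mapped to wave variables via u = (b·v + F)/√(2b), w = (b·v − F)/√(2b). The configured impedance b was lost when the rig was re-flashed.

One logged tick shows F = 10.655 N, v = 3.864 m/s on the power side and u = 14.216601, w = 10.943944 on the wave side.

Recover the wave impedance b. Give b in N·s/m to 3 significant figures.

u + w = 25.160545;  u + w = √(2b)·v, so √(2b) = 25.160545/3.864 = 6.511528.
b = (√(2b))²/2 = 42.400000/2 = 21.200000.
(Check via u − w = 2F/√(2b): u − w = 3.272657, 2F/√(2b) = 3.272657.)

b = 21.2 N·s/m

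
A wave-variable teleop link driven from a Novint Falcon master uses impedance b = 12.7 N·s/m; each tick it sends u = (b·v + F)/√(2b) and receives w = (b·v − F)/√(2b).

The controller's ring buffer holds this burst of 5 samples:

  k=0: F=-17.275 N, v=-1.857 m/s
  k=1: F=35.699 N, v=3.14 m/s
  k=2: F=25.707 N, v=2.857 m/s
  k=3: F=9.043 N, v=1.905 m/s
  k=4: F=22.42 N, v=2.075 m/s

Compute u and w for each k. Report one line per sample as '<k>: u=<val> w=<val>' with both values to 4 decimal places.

k=0: b·v=12.7×(-1.857)=-23.5839; √(2b)=5.0398; u=(-23.5839+(-17.275))/5.0398=-8.1072, w=(-23.5839−(-17.275))/5.0398=-1.2518
k=1: b·v=12.7×3.14=39.8780; √(2b)=5.0398; u=(39.8780+35.699)/5.0398=14.9959, w=(39.8780−35.699)/5.0398=0.8292
k=2: b·v=12.7×2.857=36.2839; √(2b)=5.0398; u=(36.2839+25.707)/5.0398=12.3002, w=(36.2839−25.707)/5.0398=2.0987
k=3: b·v=12.7×1.905=24.1935; √(2b)=5.0398; u=(24.1935+9.043)/5.0398=6.5948, w=(24.1935−9.043)/5.0398=3.0061
k=4: b·v=12.7×2.075=26.3525; √(2b)=5.0398; u=(26.3525+22.42)/5.0398=9.6774, w=(26.3525−22.42)/5.0398=0.7803

0: u=-8.1072 w=-1.2518
1: u=14.9959 w=0.8292
2: u=12.3002 w=2.0987
3: u=6.5948 w=3.0061
4: u=9.6774 w=0.7803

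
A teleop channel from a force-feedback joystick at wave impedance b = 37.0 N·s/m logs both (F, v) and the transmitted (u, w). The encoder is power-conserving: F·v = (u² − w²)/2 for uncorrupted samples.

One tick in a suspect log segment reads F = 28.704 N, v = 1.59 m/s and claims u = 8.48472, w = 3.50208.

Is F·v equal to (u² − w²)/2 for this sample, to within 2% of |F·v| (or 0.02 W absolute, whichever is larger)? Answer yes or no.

F·v = 28.704×1.59 = 45.6394 W.
(u² − w²)/2 = (71.9905 − 12.2646)/2 = 29.8630 W.
|Δ| = 15.7764;  2% of max(1, |F·v|) = 0.9128.

no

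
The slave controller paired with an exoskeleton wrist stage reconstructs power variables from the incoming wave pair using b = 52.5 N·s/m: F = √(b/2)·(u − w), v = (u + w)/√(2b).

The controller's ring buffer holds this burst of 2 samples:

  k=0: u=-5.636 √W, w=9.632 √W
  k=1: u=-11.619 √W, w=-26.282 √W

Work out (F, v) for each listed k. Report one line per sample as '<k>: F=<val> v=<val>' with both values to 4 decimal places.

0: F=-78.2252 v=0.3900
1: F=75.1255 v=-3.6988

k=0: u−w=-15.2680, u+w=3.9960; √(b/2)=5.1235, √(2b)=10.2470; F=5.1235×(-15.268)=-78.2252, v=3.9960/10.2470=0.3900
k=1: u−w=14.6630, u+w=-37.9010; √(b/2)=5.1235, √(2b)=10.2470; F=5.1235×14.663=75.1255, v=-37.9010/10.2470=-3.6988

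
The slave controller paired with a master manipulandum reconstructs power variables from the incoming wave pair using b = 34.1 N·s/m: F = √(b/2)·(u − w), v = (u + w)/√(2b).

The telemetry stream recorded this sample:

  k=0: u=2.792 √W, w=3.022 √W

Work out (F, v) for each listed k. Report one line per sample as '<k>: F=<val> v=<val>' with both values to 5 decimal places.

0: F=-0.94971 v=0.70402

k=0: u−w=-0.23000, u+w=5.81400; √(b/2)=4.12916, √(2b)=8.25833; F=4.12916×(-0.23)=-0.94971, v=5.81400/8.25833=0.70402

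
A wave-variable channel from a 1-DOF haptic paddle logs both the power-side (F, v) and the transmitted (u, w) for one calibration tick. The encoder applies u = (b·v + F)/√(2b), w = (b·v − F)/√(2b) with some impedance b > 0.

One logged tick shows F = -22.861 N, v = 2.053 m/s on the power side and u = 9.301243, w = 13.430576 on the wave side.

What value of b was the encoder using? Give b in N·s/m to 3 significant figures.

u + w = 22.731819;  u + w = √(2b)·v, so √(2b) = 22.731819/2.053 = 11.072489.
b = (√(2b))²/2 = 122.600003/2 = 61.300001.
(Check via u − w = 2F/√(2b): u − w = -4.129333, 2F/√(2b) = -4.129334.)

b = 61.3 N·s/m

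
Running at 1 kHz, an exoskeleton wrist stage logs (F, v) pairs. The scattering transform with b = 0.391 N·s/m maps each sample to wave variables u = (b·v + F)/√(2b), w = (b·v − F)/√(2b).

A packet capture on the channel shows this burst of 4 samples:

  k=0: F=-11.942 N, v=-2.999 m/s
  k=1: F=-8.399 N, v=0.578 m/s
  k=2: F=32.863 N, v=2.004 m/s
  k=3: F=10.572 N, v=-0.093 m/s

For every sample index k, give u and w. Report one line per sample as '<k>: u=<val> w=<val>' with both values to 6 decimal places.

0: u=-14.830369 w=12.178331
1: u=-9.242261 w=9.753391
2: u=38.048483 w=-36.276330
3: u=11.913995 w=-11.996236

k=0: b·v=0.391×(-2.999)=-1.172609; √(2b)=0.884308; u=(-1.172609+(-11.942))/0.884308=-14.830369, w=(-1.172609−(-11.942))/0.884308=12.178331
k=1: b·v=0.391×0.578=0.225998; √(2b)=0.884308; u=(0.225998+(-8.399))/0.884308=-9.242261, w=(0.225998−(-8.399))/0.884308=9.753391
k=2: b·v=0.391×2.004=0.783564; √(2b)=0.884308; u=(0.783564+32.863)/0.884308=38.048483, w=(0.783564−32.863)/0.884308=-36.276330
k=3: b·v=0.391×(-0.093)=-0.036363; √(2b)=0.884308; u=(-0.036363+10.572)/0.884308=11.913995, w=(-0.036363−10.572)/0.884308=-11.996236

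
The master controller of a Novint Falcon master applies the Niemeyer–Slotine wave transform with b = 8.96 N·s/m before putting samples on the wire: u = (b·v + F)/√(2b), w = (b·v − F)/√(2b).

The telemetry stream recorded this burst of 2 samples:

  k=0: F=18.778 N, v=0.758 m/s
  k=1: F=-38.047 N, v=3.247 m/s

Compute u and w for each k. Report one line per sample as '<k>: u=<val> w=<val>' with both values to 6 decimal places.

k=0: b·v=8.96×0.758=6.791680; √(2b)=4.233202; u=(6.791680+18.778)/4.233202=6.040269, w=(6.791680−18.778)/4.233202=-2.831502
k=1: b·v=8.96×3.247=29.093120; √(2b)=4.233202; u=(29.093120+(-38.047))/4.233202=-2.115155, w=(29.093120−(-38.047))/4.233202=15.860363

0: u=6.040269 w=-2.831502
1: u=-2.115155 w=15.860363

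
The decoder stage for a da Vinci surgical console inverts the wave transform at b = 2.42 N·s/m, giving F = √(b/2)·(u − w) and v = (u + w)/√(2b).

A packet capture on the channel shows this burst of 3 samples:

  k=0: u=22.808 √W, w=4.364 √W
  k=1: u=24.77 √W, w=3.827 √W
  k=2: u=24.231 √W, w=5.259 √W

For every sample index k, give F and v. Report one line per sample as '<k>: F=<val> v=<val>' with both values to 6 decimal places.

0: F=20.288400 v=12.350909
1: F=23.037300 v=12.998636
2: F=20.869200 v=13.404545

k=0: u−w=18.444000, u+w=27.172000; √(b/2)=1.100000, √(2b)=2.200000; F=1.100000×18.444=20.288400, v=27.172000/2.200000=12.350909
k=1: u−w=20.943000, u+w=28.597000; √(b/2)=1.100000, √(2b)=2.200000; F=1.100000×20.943=23.037300, v=28.597000/2.200000=12.998636
k=2: u−w=18.972000, u+w=29.490000; √(b/2)=1.100000, √(2b)=2.200000; F=1.100000×18.972=20.869200, v=29.490000/2.200000=13.404545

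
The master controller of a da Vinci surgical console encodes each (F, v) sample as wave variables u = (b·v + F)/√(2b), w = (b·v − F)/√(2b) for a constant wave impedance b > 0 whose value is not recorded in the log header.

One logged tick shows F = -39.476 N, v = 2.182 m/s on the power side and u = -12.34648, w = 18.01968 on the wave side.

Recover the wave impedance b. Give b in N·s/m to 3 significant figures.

b = 3.38 N·s/m

u + w = 5.67320;  u + w = √(2b)·v, so √(2b) = 5.67320/2.182 = 2.60000.
b = (√(2b))²/2 = 6.76000/2 = 3.38000.
(Check via u − w = 2F/√(2b): u − w = -30.36616, 2F/√(2b) = -30.36615.)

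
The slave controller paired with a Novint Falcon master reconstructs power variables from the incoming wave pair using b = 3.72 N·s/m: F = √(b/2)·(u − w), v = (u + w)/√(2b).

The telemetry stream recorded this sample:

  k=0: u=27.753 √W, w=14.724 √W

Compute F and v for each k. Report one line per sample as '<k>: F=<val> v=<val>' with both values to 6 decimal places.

0: F=17.769187 v=15.572824

k=0: u−w=13.029000, u+w=42.477000; √(b/2)=1.363818, √(2b)=2.727636; F=1.363818×13.029=17.769187, v=42.477000/2.727636=15.572824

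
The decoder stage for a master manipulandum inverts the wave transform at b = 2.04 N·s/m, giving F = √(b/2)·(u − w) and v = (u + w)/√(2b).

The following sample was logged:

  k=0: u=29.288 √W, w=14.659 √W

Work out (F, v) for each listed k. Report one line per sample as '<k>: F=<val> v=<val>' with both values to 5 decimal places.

0: F=14.77457 v=21.75701

k=0: u−w=14.62900, u+w=43.94700; √(b/2)=1.00995, √(2b)=2.01990; F=1.00995×14.629=14.77457, v=43.94700/2.01990=21.75701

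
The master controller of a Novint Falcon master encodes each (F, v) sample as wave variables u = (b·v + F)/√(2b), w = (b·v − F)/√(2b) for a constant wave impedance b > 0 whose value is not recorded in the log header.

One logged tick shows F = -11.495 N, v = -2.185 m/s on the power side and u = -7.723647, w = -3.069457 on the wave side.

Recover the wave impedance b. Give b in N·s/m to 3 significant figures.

b = 12.2 N·s/m

u + w = -10.793104;  u + w = √(2b)·v, so √(2b) = -10.793104/(-2.185) = 4.939636.
b = (√(2b))²/2 = 24.400001/2 = 12.200000.
(Check via u − w = 2F/√(2b): u − w = -4.654190, 2F/√(2b) = -4.654189.)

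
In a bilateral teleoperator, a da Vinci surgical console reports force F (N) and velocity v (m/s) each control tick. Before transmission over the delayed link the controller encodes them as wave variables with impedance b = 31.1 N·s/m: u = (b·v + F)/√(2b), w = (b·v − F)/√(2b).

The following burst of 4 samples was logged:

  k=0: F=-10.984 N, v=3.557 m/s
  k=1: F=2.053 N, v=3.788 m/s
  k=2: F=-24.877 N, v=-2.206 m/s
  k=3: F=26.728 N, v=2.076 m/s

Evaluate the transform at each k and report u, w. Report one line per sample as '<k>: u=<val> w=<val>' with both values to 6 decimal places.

k=0: b·v=31.1×3.557=110.622700; √(2b)=7.886698; u=(110.622700+(-10.984))/7.886698=12.633767, w=(110.622700−(-10.984))/7.886698=15.419217
k=1: b·v=31.1×3.788=117.806800; √(2b)=7.886698; u=(117.806800+2.053)/7.886698=15.197717, w=(117.806800−2.053)/7.886698=14.677094
k=2: b·v=31.1×(-2.206)=-68.606600; √(2b)=7.886698; u=(-68.606600+(-24.877))/7.886698=-11.853326, w=(-68.606600−(-24.877))/7.886698=-5.544729
k=3: b·v=31.1×2.076=64.563600; √(2b)=7.886698; u=(64.563600+26.728)/7.886698=11.575390, w=(64.563600−26.728)/7.886698=4.797395

0: u=12.633767 w=15.419217
1: u=15.197717 w=14.677094
2: u=-11.853326 w=-5.544729
3: u=11.575390 w=4.797395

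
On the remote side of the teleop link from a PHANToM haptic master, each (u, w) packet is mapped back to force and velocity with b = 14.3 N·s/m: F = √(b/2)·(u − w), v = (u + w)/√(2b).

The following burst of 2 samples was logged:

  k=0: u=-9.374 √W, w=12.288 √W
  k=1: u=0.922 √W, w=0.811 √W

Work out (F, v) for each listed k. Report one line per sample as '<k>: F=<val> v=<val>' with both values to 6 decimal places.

0: F=-57.923070 v=0.544887
1: F=0.296808 v=0.324053

k=0: u−w=-21.662000, u+w=2.914000; √(b/2)=2.673948, √(2b)=5.347897; F=2.673948×(-21.662)=-57.923070, v=2.914000/5.347897=0.544887
k=1: u−w=0.111000, u+w=1.733000; √(b/2)=2.673948, √(2b)=5.347897; F=2.673948×0.111=0.296808, v=1.733000/5.347897=0.324053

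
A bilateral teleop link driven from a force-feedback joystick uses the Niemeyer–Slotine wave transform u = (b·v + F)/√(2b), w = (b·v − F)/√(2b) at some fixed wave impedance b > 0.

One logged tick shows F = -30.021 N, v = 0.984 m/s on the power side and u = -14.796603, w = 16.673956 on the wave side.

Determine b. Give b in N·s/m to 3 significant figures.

b = 1.82 N·s/m

u + w = 1.877353;  u + w = √(2b)·v, so √(2b) = 1.877353/0.984 = 1.907879.
b = (√(2b))²/2 = 3.640003/2 = 1.820001.
(Check via u − w = 2F/√(2b): u − w = -31.470559, 2F/√(2b) = -31.470548.)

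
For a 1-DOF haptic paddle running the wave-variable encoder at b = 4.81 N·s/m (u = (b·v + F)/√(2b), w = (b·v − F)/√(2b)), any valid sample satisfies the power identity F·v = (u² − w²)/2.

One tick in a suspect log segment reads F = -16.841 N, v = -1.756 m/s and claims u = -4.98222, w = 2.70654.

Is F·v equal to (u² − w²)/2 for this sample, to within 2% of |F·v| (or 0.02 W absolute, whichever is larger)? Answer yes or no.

F·v = (-16.841)×(-1.756) = 29.57280 W.
(u² − w²)/2 = (24.82252 − 7.32536)/2 = 8.74858 W.
|Δ| = 20.82422;  2% of max(1, |F·v|) = 0.59146.

no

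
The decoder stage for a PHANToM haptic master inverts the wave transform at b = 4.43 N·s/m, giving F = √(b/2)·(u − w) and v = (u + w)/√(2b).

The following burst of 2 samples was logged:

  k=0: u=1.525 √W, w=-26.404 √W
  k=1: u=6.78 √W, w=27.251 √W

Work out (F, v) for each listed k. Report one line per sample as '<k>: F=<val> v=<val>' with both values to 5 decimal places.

0: F=41.56638 v=-8.35826
1: F=-30.46674 v=11.43294

k=0: u−w=27.92900, u+w=-24.87900; √(b/2)=1.48829, √(2b)=2.97658; F=1.48829×27.929=41.56638, v=-24.87900/2.97658=-8.35826
k=1: u−w=-20.47100, u+w=34.03100; √(b/2)=1.48829, √(2b)=2.97658; F=1.48829×(-20.471)=-30.46674, v=34.03100/2.97658=11.43294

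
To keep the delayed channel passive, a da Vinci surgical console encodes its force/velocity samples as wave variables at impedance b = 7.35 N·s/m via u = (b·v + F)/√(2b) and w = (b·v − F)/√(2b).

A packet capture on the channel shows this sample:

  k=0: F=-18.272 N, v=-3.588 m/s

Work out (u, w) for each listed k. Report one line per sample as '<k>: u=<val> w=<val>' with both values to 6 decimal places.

0: u=-11.644008 w=-2.112592

k=0: b·v=7.35×(-3.588)=-26.371800; √(2b)=3.834058; u=(-26.371800+(-18.272))/3.834058=-11.644008, w=(-26.371800−(-18.272))/3.834058=-2.112592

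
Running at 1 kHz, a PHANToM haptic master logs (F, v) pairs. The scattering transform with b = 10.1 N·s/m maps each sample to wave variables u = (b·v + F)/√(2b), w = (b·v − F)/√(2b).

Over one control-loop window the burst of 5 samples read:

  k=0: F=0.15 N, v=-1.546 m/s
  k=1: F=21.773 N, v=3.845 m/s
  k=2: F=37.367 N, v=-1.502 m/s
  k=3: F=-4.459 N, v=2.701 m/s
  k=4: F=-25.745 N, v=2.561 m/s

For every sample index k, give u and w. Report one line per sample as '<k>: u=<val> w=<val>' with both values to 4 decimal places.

0: u=-3.4408 w=-3.5076
1: u=13.4850 w=3.7961
2: u=4.9387 w=-11.6894
3: u=5.0776 w=7.0619
4: u=0.0269 w=11.4833

k=0: b·v=10.1×(-1.546)=-15.6146; √(2b)=4.4944; u=(-15.6146+0.15)/4.4944=-3.4408, w=(-15.6146−0.15)/4.4944=-3.5076
k=1: b·v=10.1×3.845=38.8345; √(2b)=4.4944; u=(38.8345+21.773)/4.4944=13.4850, w=(38.8345−21.773)/4.4944=3.7961
k=2: b·v=10.1×(-1.502)=-15.1702; √(2b)=4.4944; u=(-15.1702+37.367)/4.4944=4.9387, w=(-15.1702−37.367)/4.4944=-11.6894
k=3: b·v=10.1×2.701=27.2801; √(2b)=4.4944; u=(27.2801+(-4.459))/4.4944=5.0776, w=(27.2801−(-4.459))/4.4944=7.0619
k=4: b·v=10.1×2.561=25.8661; √(2b)=4.4944; u=(25.8661+(-25.745))/4.4944=0.0269, w=(25.8661−(-25.745))/4.4944=11.4833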